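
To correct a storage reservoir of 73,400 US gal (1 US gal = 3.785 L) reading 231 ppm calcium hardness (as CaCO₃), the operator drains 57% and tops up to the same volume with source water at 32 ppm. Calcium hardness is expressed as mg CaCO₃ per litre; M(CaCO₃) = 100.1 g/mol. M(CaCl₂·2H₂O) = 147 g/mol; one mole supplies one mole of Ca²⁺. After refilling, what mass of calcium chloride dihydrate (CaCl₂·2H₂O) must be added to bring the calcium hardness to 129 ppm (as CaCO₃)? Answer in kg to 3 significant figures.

Volume: 73,400 US gal × 3.785 L/gal = 277,819 L.
After draining 57% and refilling: 231 × 0.43 + 32 × 0.57 = 117.57 ppm.
Deficit to target: 129 − 117.57 = 11.43 mg/L.
As CaCO₃: 11.43 mg/L × 277,819 L = 3175 g; ÷ 100.1 = 31.72 mol Ca²⁺.
Mass: 31.72 × 147 = 4663 g.

4.66 kg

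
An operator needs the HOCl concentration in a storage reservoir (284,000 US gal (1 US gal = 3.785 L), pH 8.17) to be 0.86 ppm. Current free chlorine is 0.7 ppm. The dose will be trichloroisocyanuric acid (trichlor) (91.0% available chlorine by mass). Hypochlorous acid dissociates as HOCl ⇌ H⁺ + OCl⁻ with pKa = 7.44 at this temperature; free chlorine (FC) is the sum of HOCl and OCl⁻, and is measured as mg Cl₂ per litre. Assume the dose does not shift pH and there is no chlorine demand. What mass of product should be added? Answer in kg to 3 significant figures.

5.64 kg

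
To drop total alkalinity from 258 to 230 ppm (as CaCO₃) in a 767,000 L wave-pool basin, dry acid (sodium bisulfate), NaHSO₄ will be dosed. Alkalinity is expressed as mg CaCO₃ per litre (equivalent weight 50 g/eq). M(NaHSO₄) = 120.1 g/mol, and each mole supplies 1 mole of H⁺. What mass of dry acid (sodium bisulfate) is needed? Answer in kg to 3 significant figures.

51.6 kg

Alkalinity to neutralize: (258 − 230) = 28 mg/L as CaCO₃ × 767,000 L = 21,480 g as CaCO₃.
Equivalents of H⁺ required: 21,480 ÷ 50 g/eq = 429.5 eq = 429.5 mol NaHSO₄.
Mass of NaHSO₄: 429.5 × 120.1 = 51,590 g.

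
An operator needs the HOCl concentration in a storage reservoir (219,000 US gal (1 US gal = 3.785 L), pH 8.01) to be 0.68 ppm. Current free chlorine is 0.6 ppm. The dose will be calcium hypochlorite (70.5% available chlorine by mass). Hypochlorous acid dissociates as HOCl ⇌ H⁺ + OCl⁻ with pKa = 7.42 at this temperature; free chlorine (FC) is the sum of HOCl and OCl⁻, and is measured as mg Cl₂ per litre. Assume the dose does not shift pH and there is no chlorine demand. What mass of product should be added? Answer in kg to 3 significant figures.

3.20 kg

Volume: 219,000 US gal × 3.785 L/gal = 828,915 L.
[OCl⁻]/[HOCl] = 10^(pH − pKa) = 10^(8.01 − 7.42) = 3.89; fraction as HOCl = 1/(1 + 3.89) = 0.2045.
Free chlorine required for 0.68 ppm HOCl: 0.68 / 0.2045 = 3.326 ppm.
FC to add: 3.326 − 0.6 = 2.726 mg/L as Cl₂.
Cl₂ equivalent: 2.726 mg/L × 828,915 L = 2259 g.
Product at 70.5% available Cl: 2259 / 0.705 = 3205 g.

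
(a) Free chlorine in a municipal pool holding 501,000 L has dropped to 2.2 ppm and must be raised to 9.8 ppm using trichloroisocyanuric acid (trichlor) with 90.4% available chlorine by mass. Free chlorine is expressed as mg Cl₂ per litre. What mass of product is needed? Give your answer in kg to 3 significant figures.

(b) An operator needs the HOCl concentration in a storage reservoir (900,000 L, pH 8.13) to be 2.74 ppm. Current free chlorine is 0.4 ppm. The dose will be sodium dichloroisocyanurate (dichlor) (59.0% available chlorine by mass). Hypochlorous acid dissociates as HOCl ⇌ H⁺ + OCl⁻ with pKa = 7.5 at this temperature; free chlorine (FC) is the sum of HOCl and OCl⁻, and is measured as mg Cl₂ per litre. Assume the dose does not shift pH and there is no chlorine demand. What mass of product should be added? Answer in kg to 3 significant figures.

(a) Chlorine deficit: 9.8 − 2.2 = 7.6 ppm = 7.6 mg/L as Cl₂.
(a) Cl₂ equivalent needed: 7.6 mg/L × 501,000 L = 3,808,000 mg = 3808 g.
(a) Product at 90.4% available chlorine: 3808 / 0.904 = 4212 g.

(b) [OCl⁻]/[HOCl] = 10^(pH − pKa) = 10^(8.13 − 7.5) = 4.266; fraction as HOCl = 1/(1 + 4.266) = 0.1899.
(b) Free chlorine required for 2.74 ppm HOCl: 2.74 / 0.1899 = 14.43 ppm.
(b) FC to add: 14.43 − 0.4 = 14.03 mg/L as Cl₂.
(b) Cl₂ equivalent: 14.03 mg/L × 900,000 L = 12,630 g.
(b) Product at 59.0% available Cl: 12,630 / 0.59 = 21,400 g.

(a) 4.21 kg; (b) 21.4 kg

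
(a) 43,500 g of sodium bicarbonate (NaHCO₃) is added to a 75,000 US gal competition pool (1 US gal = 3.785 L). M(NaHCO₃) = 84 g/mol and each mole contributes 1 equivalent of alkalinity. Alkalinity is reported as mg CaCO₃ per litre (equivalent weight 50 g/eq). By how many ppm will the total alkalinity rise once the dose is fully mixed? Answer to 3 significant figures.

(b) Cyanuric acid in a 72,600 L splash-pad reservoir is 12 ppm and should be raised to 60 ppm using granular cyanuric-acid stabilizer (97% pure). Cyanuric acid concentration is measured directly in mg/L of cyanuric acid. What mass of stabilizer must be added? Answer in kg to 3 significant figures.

(a) 91.2 ppm; (b) 3.59 kg

(a) Volume: 75,000 US gal × 3.785 L/gal = 283,875 L.
(a) Moles of NaHCO₃: 43,500 g ÷ 84 g/mol = 517.9 mol → 517.9 eq of alkalinity.
(a) As CaCO₃: 517.9 eq × 50 g/eq = 25,890 g.
(a) Rise: 25,890 g / 283,875 L × 1000 = 91.21 mg/L.

(b) CYA to add: (60 − 12) = 48 mg/L × 72,600 L = 3485 g cyanuric acid.
(b) At 97% purity: 3485 / 0.97 = 3593 g product.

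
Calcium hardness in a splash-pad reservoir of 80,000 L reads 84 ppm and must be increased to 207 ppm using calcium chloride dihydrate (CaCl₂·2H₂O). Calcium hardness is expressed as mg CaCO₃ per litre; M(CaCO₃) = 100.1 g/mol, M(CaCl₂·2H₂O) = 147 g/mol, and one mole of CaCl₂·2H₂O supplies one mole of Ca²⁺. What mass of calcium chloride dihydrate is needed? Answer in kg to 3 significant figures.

Hardness to add: (207 − 84) = 123 mg/L as CaCO₃ × 80,000 L = 9840 g as CaCO₃.
Moles of Ca²⁺ (1 mol Ca²⁺ ≡ 1 mol CaCO₃): 9840 / 100.1 g/mol = 98.3 mol.
Mass of CaCl₂·2H₂O: 98.3 × 147 = 14,450 g.

14.5 kg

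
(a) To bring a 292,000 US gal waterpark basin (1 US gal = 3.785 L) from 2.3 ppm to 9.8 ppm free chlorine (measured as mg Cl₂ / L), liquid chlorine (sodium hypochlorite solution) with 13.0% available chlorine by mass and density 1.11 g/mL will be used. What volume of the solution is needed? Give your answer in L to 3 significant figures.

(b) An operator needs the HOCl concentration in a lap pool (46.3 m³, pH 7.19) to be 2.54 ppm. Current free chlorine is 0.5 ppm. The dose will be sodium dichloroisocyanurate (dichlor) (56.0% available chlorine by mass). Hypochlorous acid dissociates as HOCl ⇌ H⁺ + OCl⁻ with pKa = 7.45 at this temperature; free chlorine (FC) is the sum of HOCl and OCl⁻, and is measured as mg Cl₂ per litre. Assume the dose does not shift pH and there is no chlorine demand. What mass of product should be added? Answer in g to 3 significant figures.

(a) Volume: 292,000 US gal × 3.785 L/gal = 1,105,220 L.
(a) Chlorine deficit: 9.8 − 2.3 = 7.5 ppm = 7.5 mg/L as Cl₂.
(a) Cl₂ equivalent needed: 7.5 mg/L × 1,105,220 L = 8,289,000 mg = 8289 g.
(a) Product at 13.0% available chlorine: 8289 / 0.13 = 63,760 g.
(a) Volume at density 1.11 g/mL: 63,760 g ÷ 1.11 g/mL = 57,440 mL.

(b) Volume: 46.3 m³ = 46,300 L.
(b) [OCl⁻]/[HOCl] = 10^(pH − pKa) = 10^(7.19 − 7.45) = 0.5495; fraction as HOCl = 1/(1 + 0.5495) = 0.6454.
(b) Free chlorine required for 2.54 ppm HOCl: 2.54 / 0.6454 = 3.936 ppm.
(b) FC to add: 3.936 − 0.5 = 3.436 mg/L as Cl₂.
(b) Cl₂ equivalent: 3.436 mg/L × 46,300 L = 159.1 g.
(b) Product at 56.0% available Cl: 159.1 / 0.56 = 284.1 g.

(a) 57.4 L; (b) 284 g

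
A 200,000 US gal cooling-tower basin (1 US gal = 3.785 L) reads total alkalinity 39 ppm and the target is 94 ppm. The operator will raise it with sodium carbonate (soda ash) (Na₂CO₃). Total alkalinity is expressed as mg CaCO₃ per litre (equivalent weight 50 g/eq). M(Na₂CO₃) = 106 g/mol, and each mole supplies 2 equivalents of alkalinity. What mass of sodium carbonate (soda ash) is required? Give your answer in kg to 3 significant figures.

44.1 kg

Volume: 200,000 US gal × 3.785 L/gal = 757,000 L.
Alkalinity to add: (94 − 39) = 55 mg/L as CaCO₃ × 757,000 L = 41,640 g as CaCO₃.
Equivalents: 41,640 g ÷ 50 g/eq = 832.7 eq.
Each mole of Na₂CO₃ supplies 2 eq, so 832.7 / 2 = 416.4 mol.
Mass: 416.4 mol × 106 g/mol = 44,130 g.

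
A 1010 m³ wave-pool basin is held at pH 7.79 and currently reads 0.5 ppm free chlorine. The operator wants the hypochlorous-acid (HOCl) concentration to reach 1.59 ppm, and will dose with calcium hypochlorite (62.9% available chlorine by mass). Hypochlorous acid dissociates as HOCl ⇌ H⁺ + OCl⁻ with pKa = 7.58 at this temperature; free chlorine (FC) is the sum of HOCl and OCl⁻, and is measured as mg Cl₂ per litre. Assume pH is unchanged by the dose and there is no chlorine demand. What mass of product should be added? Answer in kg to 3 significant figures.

5.89 kg

Volume: 1010 m³ = 1,010,000 L.
[OCl⁻]/[HOCl] = 10^(pH − pKa) = 10^(7.79 − 7.58) = 1.622; fraction as HOCl = 1/(1 + 1.622) = 0.3814.
Free chlorine required for 1.59 ppm HOCl: 1.59 / 0.3814 = 4.169 ppm.
FC to add: 4.169 − 0.5 = 3.669 mg/L as Cl₂.
Cl₂ equivalent: 3.669 mg/L × 1,010,000 L = 3705 g.
Product at 62.9% available Cl: 3705 / 0.629 = 5891 g.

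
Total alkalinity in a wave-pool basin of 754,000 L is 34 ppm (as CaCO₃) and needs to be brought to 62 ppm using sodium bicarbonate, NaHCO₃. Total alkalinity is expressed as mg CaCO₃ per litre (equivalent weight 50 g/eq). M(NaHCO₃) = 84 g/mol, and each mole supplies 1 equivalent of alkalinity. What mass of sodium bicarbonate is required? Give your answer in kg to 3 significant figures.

Alkalinity to add: (62 − 34) = 28 mg/L as CaCO₃ × 754,000 L = 21,110 g as CaCO₃.
Equivalents: 21,110 g ÷ 50 g/eq = 422.2 eq.
NaHCO₃ supplies 1 eq per mole → 422.2 mol.
Mass: 422.2 mol × 84 g/mol = 35,470 g.

35.5 kg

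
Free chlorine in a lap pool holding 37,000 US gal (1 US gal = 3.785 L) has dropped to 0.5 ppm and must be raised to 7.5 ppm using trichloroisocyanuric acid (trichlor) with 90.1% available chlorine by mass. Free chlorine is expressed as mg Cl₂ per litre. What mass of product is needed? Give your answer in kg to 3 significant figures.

Volume: 37,000 US gal × 3.785 L/gal = 140,045 L.
Chlorine deficit: 7.5 − 0.5 = 7 ppm = 7 mg/L as Cl₂.
Cl₂ equivalent needed: 7 mg/L × 140,045 L = 980,300 mg = 980.3 g.
Product at 90.1% available chlorine: 980.3 / 0.901 = 1088 g.

1.09 kg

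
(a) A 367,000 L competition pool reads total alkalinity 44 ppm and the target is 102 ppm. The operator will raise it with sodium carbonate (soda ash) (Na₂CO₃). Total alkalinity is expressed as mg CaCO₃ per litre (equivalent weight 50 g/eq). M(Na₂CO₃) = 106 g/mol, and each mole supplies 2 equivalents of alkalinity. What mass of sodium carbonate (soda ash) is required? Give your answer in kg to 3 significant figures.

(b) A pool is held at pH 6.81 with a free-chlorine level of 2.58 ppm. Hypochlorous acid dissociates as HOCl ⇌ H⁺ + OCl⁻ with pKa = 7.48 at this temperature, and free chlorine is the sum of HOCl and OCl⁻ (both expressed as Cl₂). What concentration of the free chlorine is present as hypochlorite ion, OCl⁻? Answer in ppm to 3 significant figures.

(a) 22.6 kg; (b) 0.454 ppm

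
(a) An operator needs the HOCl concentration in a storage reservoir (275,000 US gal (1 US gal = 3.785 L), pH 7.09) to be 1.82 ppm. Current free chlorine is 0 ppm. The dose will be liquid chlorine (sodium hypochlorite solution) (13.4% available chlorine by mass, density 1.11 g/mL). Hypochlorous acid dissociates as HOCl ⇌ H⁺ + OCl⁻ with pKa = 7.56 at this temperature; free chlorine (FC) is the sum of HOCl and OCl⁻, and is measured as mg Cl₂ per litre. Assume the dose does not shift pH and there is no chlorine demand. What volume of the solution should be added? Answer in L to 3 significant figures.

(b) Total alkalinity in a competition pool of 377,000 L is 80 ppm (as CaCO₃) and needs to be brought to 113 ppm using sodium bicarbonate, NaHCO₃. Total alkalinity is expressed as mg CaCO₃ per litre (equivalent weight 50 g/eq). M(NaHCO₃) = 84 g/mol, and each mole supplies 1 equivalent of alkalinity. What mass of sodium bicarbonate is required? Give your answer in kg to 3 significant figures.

(a) 17.1 L; (b) 20.9 kg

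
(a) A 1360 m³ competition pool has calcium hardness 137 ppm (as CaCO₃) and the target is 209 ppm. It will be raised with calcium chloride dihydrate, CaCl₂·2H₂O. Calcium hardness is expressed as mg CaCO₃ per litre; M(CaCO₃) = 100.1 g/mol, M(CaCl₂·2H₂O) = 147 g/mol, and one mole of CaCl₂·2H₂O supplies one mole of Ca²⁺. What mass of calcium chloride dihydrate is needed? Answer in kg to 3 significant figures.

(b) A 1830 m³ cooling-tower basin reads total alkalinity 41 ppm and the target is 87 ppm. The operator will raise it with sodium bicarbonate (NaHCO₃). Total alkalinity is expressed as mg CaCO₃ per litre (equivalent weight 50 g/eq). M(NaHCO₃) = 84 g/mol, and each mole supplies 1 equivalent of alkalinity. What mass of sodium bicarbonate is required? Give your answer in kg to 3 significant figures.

(a) 144 kg; (b) 141 kg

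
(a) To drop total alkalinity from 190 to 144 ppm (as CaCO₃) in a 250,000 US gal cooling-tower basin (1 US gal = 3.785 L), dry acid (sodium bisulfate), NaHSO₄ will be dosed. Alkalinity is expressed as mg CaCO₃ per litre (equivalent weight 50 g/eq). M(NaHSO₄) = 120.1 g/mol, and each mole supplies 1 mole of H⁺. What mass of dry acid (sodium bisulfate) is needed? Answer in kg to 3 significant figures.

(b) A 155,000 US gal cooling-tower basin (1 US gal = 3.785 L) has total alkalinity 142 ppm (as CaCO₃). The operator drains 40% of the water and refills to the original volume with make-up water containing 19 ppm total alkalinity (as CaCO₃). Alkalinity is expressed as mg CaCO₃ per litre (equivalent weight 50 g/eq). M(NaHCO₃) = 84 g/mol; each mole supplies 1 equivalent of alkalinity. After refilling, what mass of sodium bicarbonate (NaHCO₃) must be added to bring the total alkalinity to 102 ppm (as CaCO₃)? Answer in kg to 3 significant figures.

(a) 105 kg; (b) 9.07 kg

(a) Volume: 250,000 US gal × 3.785 L/gal = 946,250 L.
(a) Alkalinity to neutralize: (190 − 144) = 46 mg/L as CaCO₃ × 946,250 L = 43,530 g as CaCO₃.
(a) Equivalents of H⁺ required: 43,530 ÷ 50 g/eq = 870.5 eq = 870.5 mol NaHSO₄.
(a) Mass of NaHSO₄: 870.5 × 120.1 = 104,600 g.

(b) Volume: 155,000 US gal × 3.785 L/gal = 586,675 L.
(b) After draining 40% and refilling: 142 × 0.60 + 19 × 0.40 = 92.8 ppm.
(b) Deficit to target: 102 − 92.8 = 9.2 mg/L.
(b) As CaCO₃: 9.2 mg/L × 586,675 L = 5397 g; ÷ 50 g/eq ÷ 1 = 107.9 mol NaHCO₃.
(b) Mass: 107.9 × 84 = 9068 g.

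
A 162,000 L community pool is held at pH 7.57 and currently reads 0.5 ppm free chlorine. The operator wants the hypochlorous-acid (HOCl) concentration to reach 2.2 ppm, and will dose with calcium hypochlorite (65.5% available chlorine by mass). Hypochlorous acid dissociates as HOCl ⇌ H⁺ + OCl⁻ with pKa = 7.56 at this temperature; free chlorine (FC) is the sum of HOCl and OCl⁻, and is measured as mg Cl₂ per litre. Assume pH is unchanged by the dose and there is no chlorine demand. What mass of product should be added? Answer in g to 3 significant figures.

977 g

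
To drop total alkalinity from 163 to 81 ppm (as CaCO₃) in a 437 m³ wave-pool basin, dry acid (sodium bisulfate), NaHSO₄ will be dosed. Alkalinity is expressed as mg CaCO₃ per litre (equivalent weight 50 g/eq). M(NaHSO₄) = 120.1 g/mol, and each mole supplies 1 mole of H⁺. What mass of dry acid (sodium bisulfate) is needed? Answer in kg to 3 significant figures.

86.1 kg

Volume: 437 m³ = 437,000 L.
Alkalinity to neutralize: (163 − 81) = 82 mg/L as CaCO₃ × 437,000 L = 35,830 g as CaCO₃.
Equivalents of H⁺ required: 35,830 ÷ 50 g/eq = 716.7 eq = 716.7 mol NaHSO₄.
Mass of NaHSO₄: 716.7 × 120.1 = 86,070 g.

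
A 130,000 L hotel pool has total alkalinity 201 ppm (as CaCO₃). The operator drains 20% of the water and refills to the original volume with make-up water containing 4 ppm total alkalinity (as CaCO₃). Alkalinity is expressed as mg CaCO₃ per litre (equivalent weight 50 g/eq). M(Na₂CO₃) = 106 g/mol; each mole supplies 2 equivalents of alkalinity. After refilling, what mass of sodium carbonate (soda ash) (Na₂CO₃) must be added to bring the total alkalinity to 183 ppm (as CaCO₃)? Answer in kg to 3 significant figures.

After draining 20% and refilling: 201 × 0.80 + 4 × 0.20 = 161.6 ppm.
Deficit to target: 183 − 161.6 = 21.4 mg/L.
As CaCO₃: 21.4 mg/L × 130,000 L = 2782 g; ÷ 50 g/eq ÷ 2 = 27.82 mol Na₂CO₃.
Mass: 27.82 × 106 = 2949 g.

2.95 kg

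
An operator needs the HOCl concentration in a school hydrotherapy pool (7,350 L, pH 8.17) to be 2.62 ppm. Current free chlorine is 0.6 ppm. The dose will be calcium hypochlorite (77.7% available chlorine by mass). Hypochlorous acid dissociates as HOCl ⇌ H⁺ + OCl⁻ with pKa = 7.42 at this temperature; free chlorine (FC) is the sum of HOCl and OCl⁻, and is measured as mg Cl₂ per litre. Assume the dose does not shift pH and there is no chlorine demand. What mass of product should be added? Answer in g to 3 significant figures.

[OCl⁻]/[HOCl] = 10^(pH − pKa) = 10^(8.17 − 7.42) = 5.623; fraction as HOCl = 1/(1 + 5.623) = 0.151.
Free chlorine required for 2.62 ppm HOCl: 2.62 / 0.151 = 17.35 ppm.
FC to add: 17.35 − 0.6 = 16.75 mg/L as Cl₂.
Cl₂ equivalent: 16.75 mg/L × 7,350 L = 123.1 g.
Product at 77.7% available Cl: 123.1 / 0.777 = 158.5 g.

158 g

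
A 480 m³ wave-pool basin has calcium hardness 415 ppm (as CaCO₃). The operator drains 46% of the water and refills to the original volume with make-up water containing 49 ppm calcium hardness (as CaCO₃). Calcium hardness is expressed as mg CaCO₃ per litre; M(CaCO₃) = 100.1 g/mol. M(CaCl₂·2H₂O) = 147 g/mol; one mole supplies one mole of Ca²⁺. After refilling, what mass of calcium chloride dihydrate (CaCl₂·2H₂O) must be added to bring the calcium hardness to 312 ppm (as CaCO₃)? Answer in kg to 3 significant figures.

46.1 kg

Volume: 480 m³ = 480,000 L.
After draining 46% and refilling: 415 × 0.54 + 49 × 0.46 = 246.64 ppm.
Deficit to target: 312 − 246.64 = 65.36 mg/L.
As CaCO₃: 65.36 mg/L × 480,000 L = 31,370 g; ÷ 100.1 = 313.4 mol Ca²⁺.
Mass: 313.4 × 147 = 46,070 g.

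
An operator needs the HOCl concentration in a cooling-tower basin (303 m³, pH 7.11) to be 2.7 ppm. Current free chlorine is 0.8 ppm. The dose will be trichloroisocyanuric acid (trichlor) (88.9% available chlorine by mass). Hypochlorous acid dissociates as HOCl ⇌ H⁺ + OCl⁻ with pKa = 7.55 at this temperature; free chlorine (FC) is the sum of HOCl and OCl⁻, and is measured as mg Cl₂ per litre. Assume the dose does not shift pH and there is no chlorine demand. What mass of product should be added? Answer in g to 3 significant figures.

982 g

Volume: 303 m³ = 303,000 L.
[OCl⁻]/[HOCl] = 10^(pH − pKa) = 10^(7.11 − 7.55) = 0.3631; fraction as HOCl = 1/(1 + 0.3631) = 0.7336.
Free chlorine required for 2.7 ppm HOCl: 2.7 / 0.7336 = 3.68 ppm.
FC to add: 3.68 − 0.8 = 2.88 mg/L as Cl₂.
Cl₂ equivalent: 2.88 mg/L × 303,000 L = 872.7 g.
Product at 88.9% available Cl: 872.7 / 0.889 = 981.7 g.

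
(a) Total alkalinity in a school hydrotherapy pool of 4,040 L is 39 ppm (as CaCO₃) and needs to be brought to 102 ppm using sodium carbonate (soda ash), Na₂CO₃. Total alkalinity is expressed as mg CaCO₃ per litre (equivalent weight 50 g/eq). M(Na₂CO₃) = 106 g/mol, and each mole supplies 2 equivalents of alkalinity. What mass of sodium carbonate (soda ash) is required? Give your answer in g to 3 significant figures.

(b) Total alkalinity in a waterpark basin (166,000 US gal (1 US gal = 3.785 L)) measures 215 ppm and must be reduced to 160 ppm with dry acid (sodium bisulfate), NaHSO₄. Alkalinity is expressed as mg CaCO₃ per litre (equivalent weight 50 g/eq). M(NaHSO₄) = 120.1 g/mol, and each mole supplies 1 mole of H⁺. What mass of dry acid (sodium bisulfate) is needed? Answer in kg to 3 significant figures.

(a) Alkalinity to add: (102 − 39) = 63 mg/L as CaCO₃ × 4,040 L = 254.5 g as CaCO₃.
(a) Equivalents: 254.5 g ÷ 50 g/eq = 5.09 eq.
(a) Each mole of Na₂CO₃ supplies 2 eq, so 5.09 / 2 = 2.545 mol.
(a) Mass: 2.545 mol × 106 g/mol = 269.8 g.

(b) Volume: 166,000 US gal × 3.785 L/gal = 628,310 L.
(b) Alkalinity to neutralize: (215 − 160) = 55 mg/L as CaCO₃ × 628,310 L = 34,560 g as CaCO₃.
(b) Equivalents of H⁺ required: 34,560 ÷ 50 g/eq = 691.1 eq = 691.1 mol NaHSO₄.
(b) Mass of NaHSO₄: 691.1 × 120.1 = 83,010 g.

(a) 270 g; (b) 83.0 kg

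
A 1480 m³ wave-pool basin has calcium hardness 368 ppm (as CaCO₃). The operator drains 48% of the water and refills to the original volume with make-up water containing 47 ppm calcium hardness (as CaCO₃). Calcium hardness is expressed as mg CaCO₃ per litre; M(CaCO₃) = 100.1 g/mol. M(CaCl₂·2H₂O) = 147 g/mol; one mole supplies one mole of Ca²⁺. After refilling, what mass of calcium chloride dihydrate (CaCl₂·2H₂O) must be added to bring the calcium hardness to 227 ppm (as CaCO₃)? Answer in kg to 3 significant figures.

Volume: 1480 m³ = 1,480,000 L.
After draining 48% and refilling: 368 × 0.52 + 47 × 0.48 = 213.92 ppm.
Deficit to target: 227 − 213.92 = 13.08 mg/L.
As CaCO₃: 13.08 mg/L × 1,480,000 L = 19,360 g; ÷ 100.1 = 193.4 mol Ca²⁺.
Mass: 193.4 × 147 = 28,430 g.

28.4 kg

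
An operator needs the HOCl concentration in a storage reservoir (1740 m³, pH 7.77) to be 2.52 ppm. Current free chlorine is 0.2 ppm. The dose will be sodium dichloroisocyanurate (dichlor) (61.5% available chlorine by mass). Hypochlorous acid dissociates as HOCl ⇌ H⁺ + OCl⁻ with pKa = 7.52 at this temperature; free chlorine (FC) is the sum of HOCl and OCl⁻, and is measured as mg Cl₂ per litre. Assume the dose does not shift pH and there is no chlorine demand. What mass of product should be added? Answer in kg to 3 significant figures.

19.2 kg

Volume: 1740 m³ = 1,740,000 L.
[OCl⁻]/[HOCl] = 10^(pH − pKa) = 10^(7.77 − 7.52) = 1.778; fraction as HOCl = 1/(1 + 1.778) = 0.3599.
Free chlorine required for 2.52 ppm HOCl: 2.52 / 0.3599 = 7.001 ppm.
FC to add: 7.001 − 0.2 = 6.801 mg/L as Cl₂.
Cl₂ equivalent: 6.801 mg/L × 1,740,000 L = 11,830 g.
Product at 61.5% available Cl: 11,830 / 0.615 = 19,240 g.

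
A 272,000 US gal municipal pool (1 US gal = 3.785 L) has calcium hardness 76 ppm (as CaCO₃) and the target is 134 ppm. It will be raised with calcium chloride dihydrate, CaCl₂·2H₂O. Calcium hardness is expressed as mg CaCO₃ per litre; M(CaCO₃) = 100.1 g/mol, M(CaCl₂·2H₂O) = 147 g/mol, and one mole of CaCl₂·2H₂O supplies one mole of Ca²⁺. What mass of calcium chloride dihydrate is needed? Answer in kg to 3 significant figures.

87.7 kg

Volume: 272,000 US gal × 3.785 L/gal = 1,029,520 L.
Hardness to add: (134 − 76) = 58 mg/L as CaCO₃ × 1,029,520 L = 59,710 g as CaCO₃.
Moles of Ca²⁺ (1 mol Ca²⁺ ≡ 1 mol CaCO₃): 59,710 / 100.1 g/mol = 596.5 mol.
Mass of CaCl₂·2H₂O: 596.5 × 147 = 87,690 g.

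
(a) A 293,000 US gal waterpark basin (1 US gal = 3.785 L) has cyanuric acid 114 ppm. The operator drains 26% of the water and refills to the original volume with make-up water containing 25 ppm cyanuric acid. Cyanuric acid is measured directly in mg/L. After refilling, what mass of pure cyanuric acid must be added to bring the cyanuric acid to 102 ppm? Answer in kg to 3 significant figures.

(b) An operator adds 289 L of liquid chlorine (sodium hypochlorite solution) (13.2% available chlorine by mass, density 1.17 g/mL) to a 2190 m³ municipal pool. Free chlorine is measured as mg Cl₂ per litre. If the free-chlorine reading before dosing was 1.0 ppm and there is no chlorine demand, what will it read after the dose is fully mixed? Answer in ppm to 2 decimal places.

(a) 12.4 kg; (b) 21.38 ppm

(a) Volume: 293,000 US gal × 3.785 L/gal = 1,109,005 L.
(a) After draining 26% and refilling: 114 × 0.74 + 25 × 0.26 = 90.86 ppm.
(a) Deficit to target: 102 − 90.86 = 11.14 mg/L.
(a) Mass: 11.14 mg/L × 1,109,005 L = 12,350 g cyanuric acid.

(b) Volume: 2190 m³ = 2,190,000 L.
(b) Mass of solution: 289 L × 1000 mL/L × 1.17 g/mL = 338,100 g.
(b) Available chlorine delivered: 338,100 g × 0.132 = 44,630 g as Cl₂.
(b) Concentration rise: 44,630 g / 2,190,000 L = 20.38 mg/L = 20.38 ppm.
(b) Final FC: 1.0 + 20.38 = 21.38 ppm.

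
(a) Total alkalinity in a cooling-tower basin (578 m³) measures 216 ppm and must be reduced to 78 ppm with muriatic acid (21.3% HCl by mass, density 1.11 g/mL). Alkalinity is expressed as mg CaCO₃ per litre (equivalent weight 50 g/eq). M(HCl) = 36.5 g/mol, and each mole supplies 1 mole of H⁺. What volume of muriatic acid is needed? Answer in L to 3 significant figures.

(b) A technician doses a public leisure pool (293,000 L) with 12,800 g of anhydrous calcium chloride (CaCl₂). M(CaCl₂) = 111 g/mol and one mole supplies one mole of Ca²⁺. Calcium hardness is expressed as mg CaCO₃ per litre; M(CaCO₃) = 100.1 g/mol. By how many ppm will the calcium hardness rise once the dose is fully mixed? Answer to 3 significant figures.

(a) Volume: 578 m³ = 578,000 L.
(a) Alkalinity to neutralize: (216 − 78) = 138 mg/L as CaCO₃ × 578,000 L = 79,760 g as CaCO₃.
(a) Equivalents of H⁺ required: 79,760 ÷ 50 g/eq = 1595 eq = 1595 mol HCl.
(a) Mass of HCl: 1595 × 36.5 = 58,230 g.
(a) Mass of 21.3% solution: 58,230 / 0.213 = 273,400 g.
(a) Volume: 273,400 g ÷ 1.11 g/mL = 246,300 mL.

(b) Moles of Ca²⁺: 12,800 g ÷ 111 g/mol = 115.3 mol.
(b) As CaCO₃: 115.3 mol × 100.1 g/mol = 11,540 g.
(b) Rise: 11,540 g / 293,000 L × 1000 = 39.4 mg/L.

(a) 246 L; (b) 39.4 ppm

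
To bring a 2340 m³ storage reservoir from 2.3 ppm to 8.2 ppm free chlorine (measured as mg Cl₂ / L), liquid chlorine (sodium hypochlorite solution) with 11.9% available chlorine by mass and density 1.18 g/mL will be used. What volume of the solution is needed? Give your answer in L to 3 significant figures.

98.3 L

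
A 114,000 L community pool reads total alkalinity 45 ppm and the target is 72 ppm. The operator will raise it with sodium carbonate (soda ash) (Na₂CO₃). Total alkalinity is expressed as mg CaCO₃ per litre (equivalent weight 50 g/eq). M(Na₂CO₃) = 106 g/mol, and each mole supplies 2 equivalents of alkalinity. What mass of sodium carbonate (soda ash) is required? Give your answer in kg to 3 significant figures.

Alkalinity to add: (72 − 45) = 27 mg/L as CaCO₃ × 114,000 L = 3078 g as CaCO₃.
Equivalents: 3078 g ÷ 50 g/eq = 61.56 eq.
Each mole of Na₂CO₃ supplies 2 eq, so 61.56 / 2 = 30.78 mol.
Mass: 30.78 mol × 106 g/mol = 3263 g.

3.26 kg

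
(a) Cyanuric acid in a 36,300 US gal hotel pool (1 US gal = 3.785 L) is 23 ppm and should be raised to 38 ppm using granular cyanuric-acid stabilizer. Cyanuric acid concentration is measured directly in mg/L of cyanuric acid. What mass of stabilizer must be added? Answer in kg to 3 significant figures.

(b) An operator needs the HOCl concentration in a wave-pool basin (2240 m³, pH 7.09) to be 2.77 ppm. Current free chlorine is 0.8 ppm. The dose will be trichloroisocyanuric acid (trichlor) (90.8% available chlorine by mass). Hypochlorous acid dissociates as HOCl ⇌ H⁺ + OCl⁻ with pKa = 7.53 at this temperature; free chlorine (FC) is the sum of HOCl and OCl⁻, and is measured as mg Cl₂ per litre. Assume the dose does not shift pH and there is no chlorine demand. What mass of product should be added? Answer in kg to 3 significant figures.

(a) 2.06 kg; (b) 7.34 kg

(a) Volume: 36,300 US gal × 3.785 L/gal = 137,396 L.
(a) CYA to add: (38 − 23) = 15 mg/L × 137,396 L = 2061 g cyanuric acid.

(b) Volume: 2240 m³ = 2,240,000 L.
(b) [OCl⁻]/[HOCl] = 10^(pH − pKa) = 10^(7.09 − 7.53) = 0.3631; fraction as HOCl = 1/(1 + 0.3631) = 0.7336.
(b) Free chlorine required for 2.77 ppm HOCl: 2.77 / 0.7336 = 3.776 ppm.
(b) FC to add: 3.776 − 0.8 = 2.976 mg/L as Cl₂.
(b) Cl₂ equivalent: 2.976 mg/L × 2,240,000 L = 6666 g.
(b) Product at 90.8% available Cl: 6666 / 0.908 = 7341 g.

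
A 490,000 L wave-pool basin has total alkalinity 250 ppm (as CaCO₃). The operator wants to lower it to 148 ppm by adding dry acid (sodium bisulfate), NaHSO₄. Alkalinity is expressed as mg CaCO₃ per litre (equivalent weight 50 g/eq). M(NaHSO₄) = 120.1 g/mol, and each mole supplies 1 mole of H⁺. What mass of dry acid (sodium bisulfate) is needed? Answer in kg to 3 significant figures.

Alkalinity to neutralize: (250 − 148) = 102 mg/L as CaCO₃ × 490,000 L = 49,980 g as CaCO₃.
Equivalents of H⁺ required: 49,980 ÷ 50 g/eq = 999.6 eq = 999.6 mol NaHSO₄.
Mass of NaHSO₄: 999.6 × 120.1 = 120,100 g.

120 kg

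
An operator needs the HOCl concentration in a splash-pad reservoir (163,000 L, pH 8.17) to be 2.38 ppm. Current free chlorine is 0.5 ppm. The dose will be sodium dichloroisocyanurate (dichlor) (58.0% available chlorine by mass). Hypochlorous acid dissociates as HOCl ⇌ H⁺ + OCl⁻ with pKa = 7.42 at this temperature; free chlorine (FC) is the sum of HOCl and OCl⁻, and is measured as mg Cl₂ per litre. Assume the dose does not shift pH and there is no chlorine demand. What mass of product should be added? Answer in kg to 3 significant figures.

4.29 kg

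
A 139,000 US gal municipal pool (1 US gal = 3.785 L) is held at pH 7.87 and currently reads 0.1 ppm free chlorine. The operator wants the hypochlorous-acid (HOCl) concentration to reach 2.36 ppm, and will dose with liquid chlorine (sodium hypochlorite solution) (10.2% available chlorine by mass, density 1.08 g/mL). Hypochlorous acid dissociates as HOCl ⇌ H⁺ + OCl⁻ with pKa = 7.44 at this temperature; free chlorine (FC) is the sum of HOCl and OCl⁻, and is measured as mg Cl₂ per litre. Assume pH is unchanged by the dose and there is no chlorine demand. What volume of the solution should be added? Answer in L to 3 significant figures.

Volume: 139,000 US gal × 3.785 L/gal = 526,115 L.
[OCl⁻]/[HOCl] = 10^(pH − pKa) = 10^(7.87 − 7.44) = 2.692; fraction as HOCl = 1/(1 + 2.692) = 0.2709.
Free chlorine required for 2.36 ppm HOCl: 2.36 / 0.2709 = 8.712 ppm.
FC to add: 8.712 − 0.1 = 8.612 mg/L as Cl₂.
Cl₂ equivalent: 8.612 mg/L × 526,115 L = 4531 g.
Product at 10.2% available Cl: 4531 / 0.102 = 44,420 g.
Volume: 44,420 g ÷ 1.08 g/mL = 41,130 mL.

41.1 L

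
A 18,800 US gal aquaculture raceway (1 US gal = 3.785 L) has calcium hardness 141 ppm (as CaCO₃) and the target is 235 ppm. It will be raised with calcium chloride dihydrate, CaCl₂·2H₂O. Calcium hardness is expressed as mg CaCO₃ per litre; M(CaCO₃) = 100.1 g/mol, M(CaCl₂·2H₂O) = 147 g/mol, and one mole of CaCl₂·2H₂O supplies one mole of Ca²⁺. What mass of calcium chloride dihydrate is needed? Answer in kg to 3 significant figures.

9.82 kg

Volume: 18,800 US gal × 3.785 L/gal = 71,158 L.
Hardness to add: (235 − 141) = 94 mg/L as CaCO₃ × 71,158 L = 6689 g as CaCO₃.
Moles of Ca²⁺ (1 mol Ca²⁺ ≡ 1 mol CaCO₃): 6689 / 100.1 g/mol = 66.82 mol.
Mass of CaCl₂·2H₂O: 66.82 × 147 = 9823 g.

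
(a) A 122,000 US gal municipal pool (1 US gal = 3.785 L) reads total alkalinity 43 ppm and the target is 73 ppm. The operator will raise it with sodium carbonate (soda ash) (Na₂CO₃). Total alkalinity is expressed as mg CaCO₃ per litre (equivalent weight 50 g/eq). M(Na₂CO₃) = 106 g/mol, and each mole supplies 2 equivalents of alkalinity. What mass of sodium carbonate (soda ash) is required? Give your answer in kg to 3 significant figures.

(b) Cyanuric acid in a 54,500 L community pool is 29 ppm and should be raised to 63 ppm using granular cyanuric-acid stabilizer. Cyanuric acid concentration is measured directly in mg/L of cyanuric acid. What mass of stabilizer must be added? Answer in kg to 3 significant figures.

(a) 14.7 kg; (b) 1.85 kg

(a) Volume: 122,000 US gal × 3.785 L/gal = 461,770 L.
(a) Alkalinity to add: (73 − 43) = 30 mg/L as CaCO₃ × 461,770 L = 13,850 g as CaCO₃.
(a) Equivalents: 13,850 g ÷ 50 g/eq = 277.1 eq.
(a) Each mole of Na₂CO₃ supplies 2 eq, so 277.1 / 2 = 138.5 mol.
(a) Mass: 138.5 mol × 106 g/mol = 14,680 g.

(b) CYA to add: (63 − 29) = 34 mg/L × 54,500 L = 1853 g cyanuric acid.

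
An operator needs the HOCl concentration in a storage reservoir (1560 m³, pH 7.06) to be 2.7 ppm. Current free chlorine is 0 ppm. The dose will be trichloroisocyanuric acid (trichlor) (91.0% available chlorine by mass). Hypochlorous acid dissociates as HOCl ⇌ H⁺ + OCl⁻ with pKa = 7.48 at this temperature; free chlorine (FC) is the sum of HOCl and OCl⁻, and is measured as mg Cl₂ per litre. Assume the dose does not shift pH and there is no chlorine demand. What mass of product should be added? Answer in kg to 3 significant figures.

6.39 kg

Volume: 1560 m³ = 1,560,000 L.
[OCl⁻]/[HOCl] = 10^(pH − pKa) = 10^(7.06 − 7.48) = 0.3802; fraction as HOCl = 1/(1 + 0.3802) = 0.7245.
Free chlorine required for 2.7 ppm HOCl: 2.7 / 0.7245 = 3.727 ppm.
FC to add: 3.727 − 0 = 3.727 mg/L as Cl₂.
Cl₂ equivalent: 3.727 mg/L × 1,560,000 L = 5813 g.
Product at 91.0% available Cl: 5813 / 0.91 = 6388 g.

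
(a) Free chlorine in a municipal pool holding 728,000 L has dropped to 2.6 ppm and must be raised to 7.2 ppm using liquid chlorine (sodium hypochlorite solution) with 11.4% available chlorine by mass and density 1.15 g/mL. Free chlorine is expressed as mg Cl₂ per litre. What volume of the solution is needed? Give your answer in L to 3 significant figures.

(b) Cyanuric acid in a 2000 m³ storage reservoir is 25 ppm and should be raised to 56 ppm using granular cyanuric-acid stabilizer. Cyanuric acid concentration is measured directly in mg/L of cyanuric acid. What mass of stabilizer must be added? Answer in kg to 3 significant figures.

(a) 25.5 L; (b) 62.0 kg

(a) Chlorine deficit: 7.2 − 2.6 = 4.6 ppm = 4.6 mg/L as Cl₂.
(a) Cl₂ equivalent needed: 4.6 mg/L × 728,000 L = 3,349,000 mg = 3349 g.
(a) Product at 11.4% available chlorine: 3349 / 0.114 = 29,380 g.
(a) Volume at density 1.15 g/mL: 29,380 g ÷ 1.15 g/mL = 25,540 mL.

(b) Volume: 2000 m³ = 2,000,000 L.
(b) CYA to add: (56 − 25) = 31 mg/L × 2,000,000 L = 62,000 g cyanuric acid.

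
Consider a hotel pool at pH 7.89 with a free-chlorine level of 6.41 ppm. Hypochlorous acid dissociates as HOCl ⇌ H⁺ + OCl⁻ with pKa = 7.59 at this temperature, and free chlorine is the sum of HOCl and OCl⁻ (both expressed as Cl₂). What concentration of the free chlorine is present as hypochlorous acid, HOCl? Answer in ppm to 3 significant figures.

[OCl⁻]/[HOCl] = 10^(pH − pKa) = 10^(7.89 − 7.59) = 10^0.30 = 1.995.
Fraction as HOCl = 1 / (1 + 1.995) = 0.3339.
HOCl = 0.3339 × 6.41 ppm = 2.14 ppm.

2.14 ppm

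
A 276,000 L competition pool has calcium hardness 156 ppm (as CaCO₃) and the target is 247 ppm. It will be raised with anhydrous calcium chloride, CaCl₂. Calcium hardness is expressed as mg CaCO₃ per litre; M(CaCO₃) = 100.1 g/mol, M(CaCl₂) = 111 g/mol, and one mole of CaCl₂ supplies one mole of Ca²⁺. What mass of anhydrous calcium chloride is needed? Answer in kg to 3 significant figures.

27.9 kg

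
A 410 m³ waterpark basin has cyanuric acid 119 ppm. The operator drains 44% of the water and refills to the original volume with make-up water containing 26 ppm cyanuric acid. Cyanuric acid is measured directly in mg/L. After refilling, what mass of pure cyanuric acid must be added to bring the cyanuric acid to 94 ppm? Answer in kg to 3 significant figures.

6.53 kg

Volume: 410 m³ = 410,000 L.
After draining 44% and refilling: 119 × 0.56 + 26 × 0.44 = 78.08 ppm.
Deficit to target: 94 − 78.08 = 15.92 mg/L.
Mass: 15.92 mg/L × 410,000 L = 6527 g cyanuric acid.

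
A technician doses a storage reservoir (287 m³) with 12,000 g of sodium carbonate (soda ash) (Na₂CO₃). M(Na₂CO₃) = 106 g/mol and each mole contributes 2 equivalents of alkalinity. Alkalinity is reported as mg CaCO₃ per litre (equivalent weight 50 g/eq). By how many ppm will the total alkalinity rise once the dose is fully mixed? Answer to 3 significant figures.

39.4 ppm

Volume: 287 m³ = 287,000 L.
Moles of Na₂CO₃: 12,000 g ÷ 106 g/mol = 113.2 mol → 226.4 eq of alkalinity.
As CaCO₃: 226.4 eq × 50 g/eq = 11,320 g.
Rise: 11,320 g / 287,000 L × 1000 = 39.45 mg/L.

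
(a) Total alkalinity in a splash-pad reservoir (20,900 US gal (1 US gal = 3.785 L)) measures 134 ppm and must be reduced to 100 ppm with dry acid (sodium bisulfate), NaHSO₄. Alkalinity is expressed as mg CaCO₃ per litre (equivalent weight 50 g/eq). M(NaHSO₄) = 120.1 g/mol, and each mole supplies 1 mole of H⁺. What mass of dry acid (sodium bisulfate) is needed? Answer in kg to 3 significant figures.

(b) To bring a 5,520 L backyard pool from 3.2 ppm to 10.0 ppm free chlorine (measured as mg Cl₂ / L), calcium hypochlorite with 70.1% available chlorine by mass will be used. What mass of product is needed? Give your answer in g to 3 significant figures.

(a) Volume: 20,900 US gal × 3.785 L/gal = 79,106 L.
(a) Alkalinity to neutralize: (134 − 100) = 34 mg/L as CaCO₃ × 79,106 L = 2690 g as CaCO₃.
(a) Equivalents of H⁺ required: 2690 ÷ 50 g/eq = 53.79 eq = 53.79 mol NaHSO₄.
(a) Mass of NaHSO₄: 53.79 × 120.1 = 6460 g.

(b) Chlorine deficit: 10.0 − 3.2 = 6.8 ppm = 6.8 mg/L as Cl₂.
(b) Cl₂ equivalent needed: 6.8 mg/L × 5,520 L = 37,540 mg = 37.54 g.
(b) Product at 70.1% available chlorine: 37.54 / 0.701 = 53.55 g.

(a) 6.46 kg; (b) 53.5 g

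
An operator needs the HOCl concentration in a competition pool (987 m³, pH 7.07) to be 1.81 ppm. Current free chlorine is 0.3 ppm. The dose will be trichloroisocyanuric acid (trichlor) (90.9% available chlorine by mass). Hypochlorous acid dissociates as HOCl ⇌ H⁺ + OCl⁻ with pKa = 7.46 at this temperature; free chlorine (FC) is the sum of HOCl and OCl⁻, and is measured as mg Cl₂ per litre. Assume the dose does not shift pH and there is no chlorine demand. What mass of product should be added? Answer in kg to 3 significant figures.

Volume: 987 m³ = 987,000 L.
[OCl⁻]/[HOCl] = 10^(pH − pKa) = 10^(7.07 − 7.46) = 0.4074; fraction as HOCl = 1/(1 + 0.4074) = 0.7105.
Free chlorine required for 1.81 ppm HOCl: 1.81 / 0.7105 = 2.547 ppm.
FC to add: 2.547 − 0.3 = 2.247 mg/L as Cl₂.
Cl₂ equivalent: 2.247 mg/L × 987,000 L = 2218 g.
Product at 90.9% available Cl: 2218 / 0.909 = 2440 g.

2.44 kg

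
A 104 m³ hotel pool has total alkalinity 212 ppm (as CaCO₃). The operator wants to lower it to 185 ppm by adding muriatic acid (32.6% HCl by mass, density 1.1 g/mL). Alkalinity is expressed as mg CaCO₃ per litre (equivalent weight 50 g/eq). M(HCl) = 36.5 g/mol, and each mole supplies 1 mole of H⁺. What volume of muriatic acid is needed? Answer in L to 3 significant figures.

5.72 L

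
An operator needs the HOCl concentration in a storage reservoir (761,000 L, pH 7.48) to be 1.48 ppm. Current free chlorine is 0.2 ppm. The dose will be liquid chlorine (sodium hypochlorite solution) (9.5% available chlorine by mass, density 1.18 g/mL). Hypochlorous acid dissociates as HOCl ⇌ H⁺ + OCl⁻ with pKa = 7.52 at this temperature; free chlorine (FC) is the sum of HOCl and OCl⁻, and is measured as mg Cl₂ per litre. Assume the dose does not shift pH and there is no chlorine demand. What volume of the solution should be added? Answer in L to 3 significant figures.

17.9 L

[OCl⁻]/[HOCl] = 10^(pH − pKa) = 10^(7.48 − 7.52) = 0.912; fraction as HOCl = 1/(1 + 0.912) = 0.523.
Free chlorine required for 1.48 ppm HOCl: 1.48 / 0.523 = 2.83 ppm.
FC to add: 2.83 − 0.2 = 2.63 mg/L as Cl₂.
Cl₂ equivalent: 2.63 mg/L × 761,000 L = 2001 g.
Product at 9.5% available Cl: 2001 / 0.095 = 21,070 g.
Volume: 21,070 g ÷ 1.18 g/mL = 17,850 mL.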